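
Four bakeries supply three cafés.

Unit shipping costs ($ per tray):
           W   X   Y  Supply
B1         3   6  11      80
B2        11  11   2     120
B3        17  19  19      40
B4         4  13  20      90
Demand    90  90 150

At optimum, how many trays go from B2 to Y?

Solving gives:
  B1–X: 80 × $6 = $480
  B2–Y: 120 × $2 = $240
  B3–X: 10 × $19 = $190
  B3–Y: 30 × $19 = $570
  B4–W: 90 × $4 = $360
Total cost = $1840.
So B2→Y carries 120 trays.

120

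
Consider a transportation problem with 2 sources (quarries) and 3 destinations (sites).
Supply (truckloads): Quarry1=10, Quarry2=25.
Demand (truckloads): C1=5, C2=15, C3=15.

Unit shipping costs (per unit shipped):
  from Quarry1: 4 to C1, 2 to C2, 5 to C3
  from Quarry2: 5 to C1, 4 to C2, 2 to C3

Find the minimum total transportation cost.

A cheapest plan:
  Quarry1->C2: 10 × 2 = 20
  Quarry2->C1: 5 × 5 = 25
  Quarry2->C2: 5 × 4 = 20
  Quarry2->C3: 15 × 2 = 30
Total = 20 + 25 + 20 + 30 = 95.

95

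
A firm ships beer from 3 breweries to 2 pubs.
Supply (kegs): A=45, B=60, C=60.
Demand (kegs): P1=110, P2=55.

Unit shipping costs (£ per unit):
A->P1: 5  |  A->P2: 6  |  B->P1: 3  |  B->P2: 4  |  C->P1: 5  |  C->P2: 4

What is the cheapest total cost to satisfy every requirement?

650

One minimum-cost allocation:
  A–P1: 45 × £5 = £225
  B–P1: 60 × £3 = £180
  C–P1: 5 × £5 = £25
  C–P2: 55 × £4 = £220
Total = 225 + 180 + 25 + 220 = £650.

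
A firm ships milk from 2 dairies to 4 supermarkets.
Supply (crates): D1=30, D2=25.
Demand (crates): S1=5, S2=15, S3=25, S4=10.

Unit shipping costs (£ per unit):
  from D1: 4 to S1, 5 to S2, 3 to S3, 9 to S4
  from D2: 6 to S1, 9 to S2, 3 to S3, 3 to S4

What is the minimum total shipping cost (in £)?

200

Optimal allocation:
  D1→S1: 5 × £4 = £20
  D1→S2: 15 × £5 = £75
  D1→S3: 10 × £3 = £30
  D2→S3: 15 × £3 = £45
  D2→S4: 10 × £3 = £30
Total = 20 + 75 + 30 + 45 + 30 = £200.
(Supply check: D1 ships 30; D2 ships 25.)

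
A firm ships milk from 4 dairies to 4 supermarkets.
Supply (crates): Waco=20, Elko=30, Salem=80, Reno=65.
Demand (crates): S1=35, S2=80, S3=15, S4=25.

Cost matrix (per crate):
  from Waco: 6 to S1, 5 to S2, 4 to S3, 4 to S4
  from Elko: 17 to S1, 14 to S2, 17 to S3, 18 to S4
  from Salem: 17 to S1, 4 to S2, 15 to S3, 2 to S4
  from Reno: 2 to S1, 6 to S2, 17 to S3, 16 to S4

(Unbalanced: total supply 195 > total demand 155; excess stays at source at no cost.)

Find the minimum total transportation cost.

An optimal shipping plan:
  Waco–S2: 5 × 5 = 25
  Waco–S3: 15 × 4 = 60
  Salem–S2: 55 × 4 = 220
  Salem–S4: 25 × 2 = 50
  Reno–S1: 35 × 2 = 70
  Reno–S2: 20 × 6 = 120
Total = 25 + 60 + 220 + 50 + 70 + 120 = 545.

545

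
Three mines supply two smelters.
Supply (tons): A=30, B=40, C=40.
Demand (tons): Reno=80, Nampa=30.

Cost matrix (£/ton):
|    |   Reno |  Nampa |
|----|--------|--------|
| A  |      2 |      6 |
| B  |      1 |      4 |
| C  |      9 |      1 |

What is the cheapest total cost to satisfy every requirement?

An optimal shipping plan:
  A to Reno: 30 × £2 = £60
  B to Reno: 40 × £1 = £40
  C to Reno: 10 × £9 = £90
  C to Nampa: 30 × £1 = £30
Total = 60 + 40 + 90 + 30 = £220.
(Supply check: A ships 30; B ships 40; C ships 40.)

220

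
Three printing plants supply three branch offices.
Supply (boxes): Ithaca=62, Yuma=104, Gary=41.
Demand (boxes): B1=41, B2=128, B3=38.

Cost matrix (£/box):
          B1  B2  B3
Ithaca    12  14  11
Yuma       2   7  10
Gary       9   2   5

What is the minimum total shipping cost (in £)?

One minimum-cost allocation:
  Ithaca to B2: 24 boxes
  Ithaca to B3: 38 boxes
  Yuma to B1: 41 boxes
  Yuma to B2: 63 boxes
  Gary to B2: 41 boxes
Total cost = £1359.

1359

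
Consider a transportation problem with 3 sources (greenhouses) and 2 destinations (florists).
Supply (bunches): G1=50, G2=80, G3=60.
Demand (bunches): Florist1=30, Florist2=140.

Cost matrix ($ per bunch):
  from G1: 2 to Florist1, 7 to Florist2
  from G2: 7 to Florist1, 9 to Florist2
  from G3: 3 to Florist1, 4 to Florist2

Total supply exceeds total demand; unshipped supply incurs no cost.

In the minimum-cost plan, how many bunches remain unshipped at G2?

An optimal plan:
  G1->Florist1: 30 × $2 = $60
  G1->Florist2: 20 × $7 = $140
  G2->Florist2: 60 × $9 = $540
  G3->Florist2: 60 × $4 = $240
Total cost = $980.
G2 ships 60 of its 80, leaving 20.

20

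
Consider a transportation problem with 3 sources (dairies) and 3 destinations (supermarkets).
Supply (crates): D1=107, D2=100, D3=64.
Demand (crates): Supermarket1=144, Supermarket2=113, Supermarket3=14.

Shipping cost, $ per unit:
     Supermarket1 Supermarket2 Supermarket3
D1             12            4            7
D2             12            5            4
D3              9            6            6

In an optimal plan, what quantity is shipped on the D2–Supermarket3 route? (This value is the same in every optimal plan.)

14

Optimal shipments:
  D1–Supermarket2: 107 × $4 = $428
  D2–Supermarket1: 80 × $12 = $960
  D2–Supermarket2: 6 × $5 = $30
  D2–Supermarket3: 14 × $4 = $56
  D3–Supermarket1: 64 × $9 = $576
Total cost = $2050.
So D2→Supermarket3 carries 14 crates.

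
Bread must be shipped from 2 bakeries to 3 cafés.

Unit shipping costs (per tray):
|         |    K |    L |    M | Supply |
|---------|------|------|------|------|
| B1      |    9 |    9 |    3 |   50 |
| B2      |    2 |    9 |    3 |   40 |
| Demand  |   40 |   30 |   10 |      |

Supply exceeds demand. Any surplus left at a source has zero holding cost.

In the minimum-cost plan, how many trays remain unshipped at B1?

10

Minimum-cost shipments:
  B1→L: 30 trays
  B1→M: 10 trays
  B2→K: 40 trays
Total cost = 380.
B1 ships 40 of its 50, leaving 10.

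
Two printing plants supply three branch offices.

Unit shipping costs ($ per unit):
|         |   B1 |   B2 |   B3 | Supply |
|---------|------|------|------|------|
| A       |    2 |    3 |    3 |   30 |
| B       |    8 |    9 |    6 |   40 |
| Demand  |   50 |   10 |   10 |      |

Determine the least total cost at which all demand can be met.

370

One minimum-cost allocation:
  A->B1: 20 × $2 = $40
  A->B2: 10 × $3 = $30
  B->B1: 30 × $8 = $240
  B->B3: 10 × $6 = $60
Total = 40 + 30 + 240 + 60 = $370.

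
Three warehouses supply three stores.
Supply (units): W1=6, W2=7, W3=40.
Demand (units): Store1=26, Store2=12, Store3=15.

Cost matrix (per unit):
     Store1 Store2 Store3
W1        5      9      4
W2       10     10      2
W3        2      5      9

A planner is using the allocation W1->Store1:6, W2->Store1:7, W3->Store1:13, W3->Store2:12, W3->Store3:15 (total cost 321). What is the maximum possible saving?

Current plan cost = 6·5 + 7·10 + 13·2 + 12·5 + 15·9 = 321.
Optimal plan:
  W1 to Store3: 6 × 4 = 24
  W2 to Store3: 7 × 2 = 14
  W3 to Store1: 26 × 2 = 52
  W3 to Store2: 12 × 5 = 60
  W3 to Store3: 2 × 9 = 18
Optimal cost = 168.
Saving = 321 − 168 = 153.

153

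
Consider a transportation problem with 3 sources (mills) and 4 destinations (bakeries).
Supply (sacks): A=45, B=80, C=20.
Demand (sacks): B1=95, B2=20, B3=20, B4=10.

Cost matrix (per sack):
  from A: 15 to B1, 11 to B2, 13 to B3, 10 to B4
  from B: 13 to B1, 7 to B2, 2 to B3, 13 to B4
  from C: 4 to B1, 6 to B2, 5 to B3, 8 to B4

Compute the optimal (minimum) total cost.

One minimum-cost allocation:
  A to B1: 35 sacks
  A to B4: 10 sacks
  B to B1: 40 sacks
  B to B2: 20 sacks
  B to B3: 20 sacks
  C to B1: 20 sacks
Total cost = 1405.

1405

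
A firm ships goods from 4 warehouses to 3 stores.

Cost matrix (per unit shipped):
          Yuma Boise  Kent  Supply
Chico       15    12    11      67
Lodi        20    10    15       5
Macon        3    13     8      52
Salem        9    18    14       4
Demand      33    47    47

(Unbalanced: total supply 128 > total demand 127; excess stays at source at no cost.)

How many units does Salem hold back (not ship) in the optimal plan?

1

Minimum-cost shipments:
  Chico–Boise: 42 units
  Chico–Kent: 25 units
  Lodi–Boise: 5 units
  Macon–Yuma: 30 units
  Macon–Kent: 22 units
  Salem–Yuma: 3 units
Total cost = 1122.
Salem ships 3 of its 4, leaving 1.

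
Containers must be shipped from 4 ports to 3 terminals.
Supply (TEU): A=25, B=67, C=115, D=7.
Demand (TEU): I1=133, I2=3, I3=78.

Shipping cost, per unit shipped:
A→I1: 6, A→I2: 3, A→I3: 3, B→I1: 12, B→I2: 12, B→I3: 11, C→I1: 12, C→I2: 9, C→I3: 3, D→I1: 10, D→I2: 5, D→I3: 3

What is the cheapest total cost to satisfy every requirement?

A cheapest plan:
  A to I1: 25 × 6 = 150
  B to I1: 67 × 12 = 804
  C to I1: 37 × 12 = 444
  C to I3: 78 × 3 = 234
  D to I1: 4 × 10 = 40
  D to I2: 3 × 5 = 15
Total = 150 + 804 + 444 + 234 + 40 + 15 = 1687.

1687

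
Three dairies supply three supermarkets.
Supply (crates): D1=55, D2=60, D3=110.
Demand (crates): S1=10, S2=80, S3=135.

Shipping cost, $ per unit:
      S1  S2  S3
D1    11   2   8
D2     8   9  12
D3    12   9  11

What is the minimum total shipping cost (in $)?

Optimal allocation:
  D1–S2: 55 crates
  D2–S1: 10 crates
  D2–S2: 25 crates
  D2–S3: 25 crates
  D3–S3: 110 crates
Total cost = $1925.
(Supply check: D1 ships 55; D2 ships 60; D3 ships 110.)

1925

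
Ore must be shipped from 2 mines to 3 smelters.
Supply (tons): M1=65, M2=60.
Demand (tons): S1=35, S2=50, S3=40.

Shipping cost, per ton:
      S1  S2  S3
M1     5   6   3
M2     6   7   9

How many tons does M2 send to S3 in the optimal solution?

The minimum-cost plan:
  M1->S1: 25 × 5 = 125
  M1->S3: 40 × 3 = 120
  M2->S1: 10 × 6 = 60
  M2->S2: 50 × 7 = 350
Total cost = 655.
The route M2→S3 is not used.

0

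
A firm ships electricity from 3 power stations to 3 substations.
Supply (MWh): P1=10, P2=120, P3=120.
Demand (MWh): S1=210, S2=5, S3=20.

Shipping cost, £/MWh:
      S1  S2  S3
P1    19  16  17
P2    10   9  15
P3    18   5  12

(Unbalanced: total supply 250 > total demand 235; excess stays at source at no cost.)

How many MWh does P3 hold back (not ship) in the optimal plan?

5

Minimum-cost shipments:
  P2–S1: 120 × £10 = £1200
  P3–S1: 90 × £18 = £1620
  P3–S2: 5 × £5 = £25
  P3–S3: 20 × £12 = £240
Total cost = £3085.
P3 ships 115 of its 120, leaving 5.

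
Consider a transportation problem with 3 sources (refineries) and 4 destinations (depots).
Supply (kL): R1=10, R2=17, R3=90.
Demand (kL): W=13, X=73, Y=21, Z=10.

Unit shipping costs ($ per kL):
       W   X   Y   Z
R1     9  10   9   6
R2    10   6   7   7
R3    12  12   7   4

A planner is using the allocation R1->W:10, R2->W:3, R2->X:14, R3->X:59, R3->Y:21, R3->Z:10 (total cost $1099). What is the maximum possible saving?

12

Current plan cost = 10·9 + 3·10 + 14·6 + 59·12 + 21·7 + 10·4 = $1099.
Optimal plan:
  R1–W: 10 × $9 = $90
  R2–X: 17 × $6 = $102
  R3–W: 3 × $12 = $36
  R3–X: 56 × $12 = $672
  R3–Y: 21 × $7 = $147
  R3–Z: 10 × $4 = $40
Optimal cost = $1087.
Saving = 1099 − 1087 = $12.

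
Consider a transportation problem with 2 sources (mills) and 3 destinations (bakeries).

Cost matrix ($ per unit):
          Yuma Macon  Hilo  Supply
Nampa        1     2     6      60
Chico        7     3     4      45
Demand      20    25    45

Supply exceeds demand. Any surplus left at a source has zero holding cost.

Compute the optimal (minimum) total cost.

250

An optimal shipping plan:
  Nampa->Yuma: 20 × $1 = $20
  Nampa->Macon: 25 × $2 = $50
  Chico->Hilo: 45 × $4 = $180
Total = 20 + 50 + 180 = $250.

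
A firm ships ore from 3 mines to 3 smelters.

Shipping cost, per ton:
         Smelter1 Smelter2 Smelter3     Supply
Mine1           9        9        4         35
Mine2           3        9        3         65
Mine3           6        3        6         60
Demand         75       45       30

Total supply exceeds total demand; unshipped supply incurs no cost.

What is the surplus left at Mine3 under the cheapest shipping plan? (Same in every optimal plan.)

Minimum-cost shipments:
  Mine1->Smelter3: 30 tons
  Mine2->Smelter1: 65 tons
  Mine3->Smelter1: 10 tons
  Mine3->Smelter2: 45 tons
Total cost = 510.
Mine3 ships 55 of its 60, leaving 5.

5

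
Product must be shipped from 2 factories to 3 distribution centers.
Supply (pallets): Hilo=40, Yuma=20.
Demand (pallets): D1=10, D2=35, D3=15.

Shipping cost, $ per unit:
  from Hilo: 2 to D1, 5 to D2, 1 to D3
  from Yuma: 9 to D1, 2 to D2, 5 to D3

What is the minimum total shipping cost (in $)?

A cheapest plan:
  Hilo->D1: 10 × $2 = $20
  Hilo->D2: 15 × $5 = $75
  Hilo->D3: 15 × $1 = $15
  Yuma->D2: 20 × $2 = $40
Total = 20 + 75 + 15 + 40 = $150.
(Supply check: Hilo ships 40; Yuma ships 20.)

150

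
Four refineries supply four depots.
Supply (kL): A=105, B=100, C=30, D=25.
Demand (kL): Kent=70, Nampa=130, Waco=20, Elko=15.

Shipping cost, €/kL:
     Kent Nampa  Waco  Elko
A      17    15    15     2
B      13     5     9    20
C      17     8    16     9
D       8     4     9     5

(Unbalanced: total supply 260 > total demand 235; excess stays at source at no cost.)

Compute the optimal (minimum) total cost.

One minimum-cost allocation:
  A to Kent: 45 × €17 = €765
  A to Waco: 20 × €15 = €300
  A to Elko: 15 × €2 = €30
  B to Nampa: 100 × €5 = €500
  C to Nampa: 30 × €8 = €240
  D to Kent: 25 × €8 = €200
Total = 765 + 300 + 30 + 500 + 240 + 200 = €2035.
(Supply check: A ships 80; B ships 100; C ships 30; D ships 25.)

2035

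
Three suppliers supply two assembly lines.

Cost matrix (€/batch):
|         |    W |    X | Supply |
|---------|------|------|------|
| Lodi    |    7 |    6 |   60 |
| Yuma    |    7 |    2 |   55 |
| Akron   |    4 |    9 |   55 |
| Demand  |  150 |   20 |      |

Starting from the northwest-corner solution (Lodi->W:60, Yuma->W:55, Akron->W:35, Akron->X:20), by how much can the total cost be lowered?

Current plan cost = 60·7 + 55·7 + 35·4 + 20·9 = €1125.
Optimal plan:
  Lodi→W: 60 × €7 = €420
  Yuma→W: 35 × €7 = €245
  Yuma→X: 20 × €2 = €40
  Akron→W: 55 × €4 = €220
Optimal cost = €925.
Saving = 1125 − 925 = €200.

200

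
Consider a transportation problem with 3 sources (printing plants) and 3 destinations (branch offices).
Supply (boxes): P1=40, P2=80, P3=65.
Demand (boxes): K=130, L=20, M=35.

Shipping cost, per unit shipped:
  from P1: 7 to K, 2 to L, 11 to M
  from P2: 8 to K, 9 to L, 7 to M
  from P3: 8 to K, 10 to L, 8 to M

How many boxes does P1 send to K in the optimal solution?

Solving gives:
  P1 to K: 20 × 7 = 140
  P1 to L: 20 × 2 = 40
  P2 to K: 45 × 8 = 360
  P2 to M: 35 × 7 = 245
  P3 to K: 65 × 8 = 520
Total cost = 1305.
So P1→K carries 20 boxes.

20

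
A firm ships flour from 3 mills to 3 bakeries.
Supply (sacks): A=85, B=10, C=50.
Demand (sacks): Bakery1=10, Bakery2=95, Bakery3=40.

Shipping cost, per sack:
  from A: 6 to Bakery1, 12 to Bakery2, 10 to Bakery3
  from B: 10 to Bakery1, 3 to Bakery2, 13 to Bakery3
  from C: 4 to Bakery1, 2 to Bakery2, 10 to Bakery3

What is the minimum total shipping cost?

1010

An optimal shipping plan:
  A->Bakery1: 10 × 6 = 60
  A->Bakery2: 35 × 12 = 420
  A->Bakery3: 40 × 10 = 400
  B->Bakery2: 10 × 3 = 30
  C->Bakery2: 50 × 2 = 100
Total = 60 + 420 + 400 + 30 + 100 = 1010.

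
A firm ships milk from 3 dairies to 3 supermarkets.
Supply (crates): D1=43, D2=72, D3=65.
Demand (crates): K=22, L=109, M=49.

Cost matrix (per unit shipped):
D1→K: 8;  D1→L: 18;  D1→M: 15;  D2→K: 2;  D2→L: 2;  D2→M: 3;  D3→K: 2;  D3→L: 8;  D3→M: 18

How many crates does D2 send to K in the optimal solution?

0

The minimum-cost plan:
  D1–M: 43 crates
  D2–L: 66 crates
  D2–M: 6 crates
  D3–K: 22 crates
  D3–L: 43 crates
Total cost = 1183.
The route D2→K is not used.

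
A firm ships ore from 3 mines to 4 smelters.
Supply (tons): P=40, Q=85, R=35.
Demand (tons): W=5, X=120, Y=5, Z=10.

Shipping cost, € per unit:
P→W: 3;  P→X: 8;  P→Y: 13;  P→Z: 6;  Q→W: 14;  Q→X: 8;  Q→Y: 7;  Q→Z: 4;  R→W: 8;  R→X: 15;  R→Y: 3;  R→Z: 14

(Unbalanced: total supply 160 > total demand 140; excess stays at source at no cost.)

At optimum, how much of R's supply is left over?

20

An optimal plan:
  P->X: 40 × €8 = €320
  Q->X: 75 × €8 = €600
  Q->Z: 10 × €4 = €40
  R->W: 5 × €8 = €40
  R->X: 5 × €15 = €75
  R->Y: 5 × €3 = €15
Total cost = €1090.
R ships 15 of its 35, leaving 20.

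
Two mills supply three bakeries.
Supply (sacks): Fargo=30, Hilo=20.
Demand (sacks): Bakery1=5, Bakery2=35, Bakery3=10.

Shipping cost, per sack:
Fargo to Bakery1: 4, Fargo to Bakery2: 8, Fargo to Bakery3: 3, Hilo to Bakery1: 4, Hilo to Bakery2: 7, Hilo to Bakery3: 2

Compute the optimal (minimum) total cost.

An optimal shipping plan:
  Fargo to Bakery1: 5 × 4 = 20
  Fargo to Bakery2: 15 × 8 = 120
  Fargo to Bakery3: 10 × 3 = 30
  Hilo to Bakery2: 20 × 7 = 140
Total = 20 + 120 + 30 + 140 = 310.

310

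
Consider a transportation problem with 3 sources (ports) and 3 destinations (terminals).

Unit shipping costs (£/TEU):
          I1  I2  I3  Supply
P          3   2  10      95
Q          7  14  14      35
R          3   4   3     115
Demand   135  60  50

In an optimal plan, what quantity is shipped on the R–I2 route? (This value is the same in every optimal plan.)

0

The minimum-cost plan:
  P to I1: 35 × £3 = £105
  P to I2: 60 × £2 = £120
  Q to I1: 35 × £7 = £245
  R to I1: 65 × £3 = £195
  R to I3: 50 × £3 = £150
Total cost = £815.
The route R→I2 is not used.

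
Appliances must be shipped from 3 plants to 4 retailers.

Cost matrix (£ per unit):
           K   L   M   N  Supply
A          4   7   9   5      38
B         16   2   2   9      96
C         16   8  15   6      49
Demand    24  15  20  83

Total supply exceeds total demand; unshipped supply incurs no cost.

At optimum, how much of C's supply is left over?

An optimal plan:
  A–K: 24 units
  A–N: 14 units
  B–L: 15 units
  B–M: 20 units
  B–N: 20 units
  C–N: 49 units
Total cost = £710.
C ships 49 of its 49, leaving 0.

0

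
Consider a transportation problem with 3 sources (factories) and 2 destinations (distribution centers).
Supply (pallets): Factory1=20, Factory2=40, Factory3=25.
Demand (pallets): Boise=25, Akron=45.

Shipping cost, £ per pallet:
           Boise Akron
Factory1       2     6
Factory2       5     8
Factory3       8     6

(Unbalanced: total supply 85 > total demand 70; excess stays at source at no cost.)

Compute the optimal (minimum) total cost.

Optimal allocation:
  Factory1 to Boise: 20 × £2 = £40
  Factory2 to Boise: 5 × £5 = £25
  Factory2 to Akron: 20 × £8 = £160
  Factory3 to Akron: 25 × £6 = £150
Total = 40 + 25 + 160 + 150 = £375.

375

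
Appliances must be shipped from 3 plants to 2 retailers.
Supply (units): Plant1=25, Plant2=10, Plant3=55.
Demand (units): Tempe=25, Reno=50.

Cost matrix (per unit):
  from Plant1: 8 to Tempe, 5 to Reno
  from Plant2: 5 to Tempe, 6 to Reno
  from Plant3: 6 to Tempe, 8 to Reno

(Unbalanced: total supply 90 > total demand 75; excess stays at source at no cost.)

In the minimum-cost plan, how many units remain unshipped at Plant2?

Minimum-cost shipments:
  Plant1->Reno: 25 × 5 = 125
  Plant2->Reno: 10 × 6 = 60
  Plant3->Tempe: 25 × 6 = 150
  Plant3->Reno: 15 × 8 = 120
Total cost = 455.
Plant2 ships 10 of its 10, leaving 0.

0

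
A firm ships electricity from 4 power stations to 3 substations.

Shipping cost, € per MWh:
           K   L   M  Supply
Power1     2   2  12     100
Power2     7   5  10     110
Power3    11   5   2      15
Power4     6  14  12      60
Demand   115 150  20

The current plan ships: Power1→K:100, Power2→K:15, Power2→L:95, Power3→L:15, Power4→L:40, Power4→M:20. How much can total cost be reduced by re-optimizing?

Current plan cost = 100·2 + 15·7 + 95·5 + 15·5 + 40·14 + 20·12 = €1655.
Optimal plan:
  Power1->K: 55 × €2 = €110
  Power1->L: 45 × €2 = €90
  Power2->L: 105 × €5 = €525
  Power2->M: 5 × €10 = €50
  Power3->M: 15 × €2 = €30
  Power4->K: 60 × €6 = €360
Optimal cost = €1165.
Saving = 1655 − 1165 = €490.

490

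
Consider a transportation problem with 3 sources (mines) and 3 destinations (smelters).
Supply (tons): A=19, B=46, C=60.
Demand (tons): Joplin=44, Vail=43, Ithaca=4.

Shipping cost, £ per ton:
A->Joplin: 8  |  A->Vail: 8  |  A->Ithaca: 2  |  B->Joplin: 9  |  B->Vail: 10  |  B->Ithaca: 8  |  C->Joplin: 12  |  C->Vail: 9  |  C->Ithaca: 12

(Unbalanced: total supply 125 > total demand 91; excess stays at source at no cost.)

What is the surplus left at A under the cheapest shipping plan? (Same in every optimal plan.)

Minimum-cost shipments:
  A→Vail: 15 tons
  A→Ithaca: 4 tons
  B→Joplin: 44 tons
  C→Vail: 28 tons
Total cost = £776.
A ships 19 of its 19, leaving 0.

0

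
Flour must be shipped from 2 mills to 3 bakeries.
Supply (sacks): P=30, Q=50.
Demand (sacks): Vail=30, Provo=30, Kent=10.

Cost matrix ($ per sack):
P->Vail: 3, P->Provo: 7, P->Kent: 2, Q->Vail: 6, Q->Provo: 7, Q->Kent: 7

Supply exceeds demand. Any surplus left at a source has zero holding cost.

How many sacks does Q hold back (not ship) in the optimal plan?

10

Minimum-cost shipments:
  P–Vail: 20 × $3 = $60
  P–Kent: 10 × $2 = $20
  Q–Vail: 10 × $6 = $60
  Q–Provo: 30 × $7 = $210
Total cost = $350.
Q ships 40 of its 50, leaving 10.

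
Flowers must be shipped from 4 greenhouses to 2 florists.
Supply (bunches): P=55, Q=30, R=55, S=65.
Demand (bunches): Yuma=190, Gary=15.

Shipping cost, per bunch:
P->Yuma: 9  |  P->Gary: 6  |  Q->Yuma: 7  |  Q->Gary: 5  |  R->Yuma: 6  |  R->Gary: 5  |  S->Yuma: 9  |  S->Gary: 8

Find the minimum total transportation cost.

A cheapest plan:
  P–Yuma: 40 × 9 = 360
  P–Gary: 15 × 6 = 90
  Q–Yuma: 30 × 7 = 210
  R–Yuma: 55 × 6 = 330
  S–Yuma: 65 × 9 = 585
Total = 360 + 90 + 210 + 330 + 585 = 1575.
(Supply check: P ships 55; Q ships 30; R ships 55; S ships 65.)

1575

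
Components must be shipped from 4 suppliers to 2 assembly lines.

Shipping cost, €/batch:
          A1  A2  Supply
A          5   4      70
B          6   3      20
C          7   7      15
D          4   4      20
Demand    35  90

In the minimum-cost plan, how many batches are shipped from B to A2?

20

The minimum-cost plan:
  A to A2: 70 batches
  B to A2: 20 batches
  C to A1: 15 batches
  D to A1: 20 batches
Total cost = €525.
So B→A2 carries 20 batches.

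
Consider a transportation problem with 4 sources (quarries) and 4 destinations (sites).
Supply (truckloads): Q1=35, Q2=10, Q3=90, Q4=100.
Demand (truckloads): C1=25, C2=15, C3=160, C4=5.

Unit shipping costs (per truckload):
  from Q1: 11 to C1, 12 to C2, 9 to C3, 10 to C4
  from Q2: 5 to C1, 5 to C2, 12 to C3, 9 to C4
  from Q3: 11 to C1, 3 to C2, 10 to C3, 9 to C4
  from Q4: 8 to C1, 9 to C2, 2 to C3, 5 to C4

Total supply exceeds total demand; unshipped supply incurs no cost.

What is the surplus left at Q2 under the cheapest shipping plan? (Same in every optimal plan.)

0

Minimum-cost shipments:
  Q1→C3: 35 × 9 = 315
  Q2→C1: 10 × 5 = 50
  Q3→C1: 15 × 11 = 165
  Q3→C2: 15 × 3 = 45
  Q3→C3: 25 × 10 = 250
  Q3→C4: 5 × 9 = 45
  Q4→C3: 100 × 2 = 200
Total cost = 1070.
Q2 ships 10 of its 10, leaving 0.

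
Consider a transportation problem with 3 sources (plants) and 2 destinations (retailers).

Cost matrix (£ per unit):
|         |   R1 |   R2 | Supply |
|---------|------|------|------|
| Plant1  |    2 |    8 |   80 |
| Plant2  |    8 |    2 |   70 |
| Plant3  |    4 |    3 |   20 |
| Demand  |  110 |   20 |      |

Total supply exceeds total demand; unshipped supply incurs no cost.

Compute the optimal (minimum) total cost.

One minimum-cost allocation:
  Plant1 to R1: 80 × £2 = £160
  Plant2 to R1: 10 × £8 = £80
  Plant2 to R2: 20 × £2 = £40
  Plant3 to R1: 20 × £4 = £80
Total = 160 + 80 + 40 + 80 = £360.

360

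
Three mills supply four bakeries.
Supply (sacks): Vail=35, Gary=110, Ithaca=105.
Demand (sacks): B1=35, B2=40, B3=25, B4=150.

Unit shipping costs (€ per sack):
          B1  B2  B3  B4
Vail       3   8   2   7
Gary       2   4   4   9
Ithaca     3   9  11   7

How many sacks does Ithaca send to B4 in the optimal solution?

105

Solving gives:
  Vail to B4: 35 sacks
  Gary to B1: 35 sacks
  Gary to B2: 40 sacks
  Gary to B3: 25 sacks
  Gary to B4: 10 sacks
  Ithaca to B4: 105 sacks
Total cost = €1400.
So Ithaca→B4 carries 105 sacks.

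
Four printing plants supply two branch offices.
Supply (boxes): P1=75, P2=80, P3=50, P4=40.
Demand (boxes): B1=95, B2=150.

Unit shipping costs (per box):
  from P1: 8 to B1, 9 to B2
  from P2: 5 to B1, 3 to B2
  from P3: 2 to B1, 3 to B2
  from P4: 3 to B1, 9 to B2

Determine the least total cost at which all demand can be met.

1130

Optimal allocation:
  P1–B1: 55 × 8 = 440
  P1–B2: 20 × 9 = 180
  P2–B2: 80 × 3 = 240
  P3–B2: 50 × 3 = 150
  P4–B1: 40 × 3 = 120
Total = 440 + 180 + 240 + 150 + 120 = 1130.
(Supply check: P1 ships 75; P2 ships 80; P3 ships 50; P4 ships 40.)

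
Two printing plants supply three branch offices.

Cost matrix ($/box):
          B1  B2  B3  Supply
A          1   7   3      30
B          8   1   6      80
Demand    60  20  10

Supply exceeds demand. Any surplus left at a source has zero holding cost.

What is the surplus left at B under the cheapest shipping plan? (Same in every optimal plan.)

20

Minimum-cost shipments:
  A→B1: 30 × $1 = $30
  B→B1: 30 × $8 = $240
  B→B2: 20 × $1 = $20
  B→B3: 10 × $6 = $60
Total cost = $350.
B ships 60 of its 80, leaving 20.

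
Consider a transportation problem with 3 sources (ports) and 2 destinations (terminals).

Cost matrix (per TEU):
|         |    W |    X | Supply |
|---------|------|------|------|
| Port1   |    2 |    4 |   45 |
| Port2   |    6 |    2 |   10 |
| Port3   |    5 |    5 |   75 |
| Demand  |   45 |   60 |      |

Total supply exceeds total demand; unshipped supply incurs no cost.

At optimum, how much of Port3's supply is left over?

Minimum-cost shipments:
  Port1→W: 45 TEU
  Port2→X: 10 TEU
  Port3→X: 50 TEU
Total cost = 360.
Port3 ships 50 of its 75, leaving 25.

25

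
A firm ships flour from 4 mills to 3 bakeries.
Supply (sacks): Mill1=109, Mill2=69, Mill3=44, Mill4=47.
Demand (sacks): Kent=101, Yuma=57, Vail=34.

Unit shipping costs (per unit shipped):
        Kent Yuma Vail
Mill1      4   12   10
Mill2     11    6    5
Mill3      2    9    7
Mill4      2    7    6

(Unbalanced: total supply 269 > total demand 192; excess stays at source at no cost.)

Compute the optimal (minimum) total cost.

800

One minimum-cost allocation:
  Mill1–Kent: 32 × 4 = 128
  Mill2–Yuma: 57 × 6 = 342
  Mill2–Vail: 12 × 5 = 60
  Mill3–Kent: 44 × 2 = 88
  Mill4–Kent: 25 × 2 = 50
  Mill4–Vail: 22 × 6 = 132
Total = 128 + 342 + 60 + 88 + 50 + 132 = 800.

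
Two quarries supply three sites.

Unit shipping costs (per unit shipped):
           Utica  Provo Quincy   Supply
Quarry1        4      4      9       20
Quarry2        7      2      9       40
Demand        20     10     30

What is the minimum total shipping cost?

370

Optimal allocation:
  Quarry1 to Utica: 20 × 4 = 80
  Quarry2 to Provo: 10 × 2 = 20
  Quarry2 to Quincy: 30 × 9 = 270
Total = 80 + 20 + 270 = 370.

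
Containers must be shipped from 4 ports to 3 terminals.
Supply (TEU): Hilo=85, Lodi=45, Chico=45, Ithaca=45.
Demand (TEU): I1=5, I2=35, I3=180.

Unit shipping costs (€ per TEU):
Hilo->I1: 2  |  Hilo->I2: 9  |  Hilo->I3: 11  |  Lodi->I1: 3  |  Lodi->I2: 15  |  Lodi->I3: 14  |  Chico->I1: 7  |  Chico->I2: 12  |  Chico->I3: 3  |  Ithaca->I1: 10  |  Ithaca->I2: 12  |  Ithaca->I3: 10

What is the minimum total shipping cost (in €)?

A cheapest plan:
  Hilo→I2: 35 × €9 = €315
  Hilo→I3: 50 × €11 = €550
  Lodi→I1: 5 × €3 = €15
  Lodi→I3: 40 × €14 = €560
  Chico→I3: 45 × €3 = €135
  Ithaca→I3: 45 × €10 = €450
Total = 315 + 550 + 15 + 560 + 135 + 450 = €2025.

2025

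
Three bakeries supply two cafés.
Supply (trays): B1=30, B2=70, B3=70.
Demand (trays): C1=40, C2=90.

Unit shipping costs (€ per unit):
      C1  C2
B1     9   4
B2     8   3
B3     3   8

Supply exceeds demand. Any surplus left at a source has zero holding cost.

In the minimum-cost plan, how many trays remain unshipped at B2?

Minimum-cost shipments:
  B1–C2: 20 × €4 = €80
  B2–C2: 70 × €3 = €210
  B3–C1: 40 × €3 = €120
Total cost = €410.
B2 ships 70 of its 70, leaving 0.

0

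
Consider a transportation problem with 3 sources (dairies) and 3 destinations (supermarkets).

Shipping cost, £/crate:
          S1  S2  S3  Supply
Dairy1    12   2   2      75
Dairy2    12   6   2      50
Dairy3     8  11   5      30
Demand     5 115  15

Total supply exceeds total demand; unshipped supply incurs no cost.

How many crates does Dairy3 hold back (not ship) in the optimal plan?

20

An optimal plan:
  Dairy1→S2: 75 crates
  Dairy2→S2: 40 crates
  Dairy2→S3: 10 crates
  Dairy3→S1: 5 crates
  Dairy3→S3: 5 crates
Total cost = £475.
Dairy3 ships 10 of its 30, leaving 20.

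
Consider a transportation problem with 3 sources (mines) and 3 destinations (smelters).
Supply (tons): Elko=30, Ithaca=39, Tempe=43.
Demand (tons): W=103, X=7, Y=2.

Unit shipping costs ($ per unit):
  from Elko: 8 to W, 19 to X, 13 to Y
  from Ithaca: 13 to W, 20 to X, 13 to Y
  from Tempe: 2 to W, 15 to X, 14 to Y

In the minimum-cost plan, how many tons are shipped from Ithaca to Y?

Solving gives:
  Elko->W: 30 × $8 = $240
  Ithaca->W: 30 × $13 = $390
  Ithaca->X: 7 × $20 = $140
  Ithaca->Y: 2 × $13 = $26
  Tempe->W: 43 × $2 = $86
Total cost = $882.
So Ithaca→Y carries 2 tons.

2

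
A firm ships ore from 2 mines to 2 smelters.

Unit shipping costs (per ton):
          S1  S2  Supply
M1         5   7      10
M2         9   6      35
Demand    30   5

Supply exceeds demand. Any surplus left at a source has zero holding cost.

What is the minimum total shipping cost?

Optimal allocation:
  M1–S1: 10 × 5 = 50
  M2–S1: 20 × 9 = 180
  M2–S2: 5 × 6 = 30
Total = 50 + 180 + 30 = 260.

260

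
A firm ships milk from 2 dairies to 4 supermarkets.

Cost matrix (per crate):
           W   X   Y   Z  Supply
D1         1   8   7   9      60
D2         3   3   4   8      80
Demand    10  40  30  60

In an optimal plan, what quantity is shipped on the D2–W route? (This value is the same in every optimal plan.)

0

Solving gives:
  D1->W: 10 crates
  D1->Z: 50 crates
  D2->X: 40 crates
  D2->Y: 30 crates
  D2->Z: 10 crates
Total cost = 780.
The route D2→W is not used.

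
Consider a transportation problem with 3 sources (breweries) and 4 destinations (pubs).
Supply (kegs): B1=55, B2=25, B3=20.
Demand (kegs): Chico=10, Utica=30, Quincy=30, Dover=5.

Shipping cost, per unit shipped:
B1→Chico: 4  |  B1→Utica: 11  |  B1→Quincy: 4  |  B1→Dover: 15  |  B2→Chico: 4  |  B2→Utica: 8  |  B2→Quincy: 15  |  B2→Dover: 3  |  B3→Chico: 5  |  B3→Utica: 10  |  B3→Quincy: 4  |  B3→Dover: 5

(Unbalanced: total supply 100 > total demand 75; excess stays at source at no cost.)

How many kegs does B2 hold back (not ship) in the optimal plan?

0

Minimum-cost shipments:
  B1->Chico: 10 kegs
  B1->Quincy: 30 kegs
  B2->Utica: 25 kegs
  B3->Utica: 5 kegs
  B3->Dover: 5 kegs
Total cost = 435.
B2 ships 25 of its 25, leaving 0.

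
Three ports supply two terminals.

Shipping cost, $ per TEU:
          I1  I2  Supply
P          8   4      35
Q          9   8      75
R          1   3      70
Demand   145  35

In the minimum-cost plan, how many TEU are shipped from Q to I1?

75

Optimal shipments:
  P->I2: 35 × $4 = $140
  Q->I1: 75 × $9 = $675
  R->I1: 70 × $1 = $70
Total cost = $885.
So Q→I1 carries 75 TEU.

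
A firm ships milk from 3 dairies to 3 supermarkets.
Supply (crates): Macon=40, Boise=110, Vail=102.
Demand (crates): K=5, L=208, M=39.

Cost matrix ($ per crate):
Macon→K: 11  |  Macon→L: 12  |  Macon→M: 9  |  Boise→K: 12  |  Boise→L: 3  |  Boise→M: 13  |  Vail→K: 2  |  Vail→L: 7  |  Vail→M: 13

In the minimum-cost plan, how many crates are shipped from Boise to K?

Solving gives:
  Macon–L: 1 × $12 = $12
  Macon–M: 39 × $9 = $351
  Boise–L: 110 × $3 = $330
  Vail–K: 5 × $2 = $10
  Vail–L: 97 × $7 = $679
Total cost = $1382.
The route Boise→K is not used.

0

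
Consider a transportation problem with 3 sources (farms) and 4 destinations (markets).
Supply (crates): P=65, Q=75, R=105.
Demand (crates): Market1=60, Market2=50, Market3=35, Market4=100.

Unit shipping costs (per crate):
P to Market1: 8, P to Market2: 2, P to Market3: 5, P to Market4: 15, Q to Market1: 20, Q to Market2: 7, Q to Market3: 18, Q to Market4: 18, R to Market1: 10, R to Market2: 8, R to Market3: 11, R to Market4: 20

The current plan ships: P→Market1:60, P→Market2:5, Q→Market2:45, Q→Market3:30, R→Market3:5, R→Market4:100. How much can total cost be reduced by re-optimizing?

Current plan cost = 60·8 + 5·2 + 45·7 + 30·18 + 5·11 + 100·20 = 3400.
Optimal plan:
  P→Market2: 50 × 2 = 100
  P→Market3: 15 × 5 = 75
  Q→Market4: 75 × 18 = 1350
  R→Market1: 60 × 10 = 600
  R→Market3: 20 × 11 = 220
  R→Market4: 25 × 20 = 500
Optimal cost = 2845.
Saving = 3400 − 2845 = 555.

555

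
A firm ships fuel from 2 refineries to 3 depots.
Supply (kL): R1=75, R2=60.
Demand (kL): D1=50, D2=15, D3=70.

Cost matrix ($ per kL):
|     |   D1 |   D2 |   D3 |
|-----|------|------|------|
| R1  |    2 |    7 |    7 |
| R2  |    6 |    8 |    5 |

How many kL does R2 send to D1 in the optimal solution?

0

Solving gives:
  R1 to D1: 50 × $2 = $100
  R1 to D2: 15 × $7 = $105
  R1 to D3: 10 × $7 = $70
  R2 to D3: 60 × $5 = $300
Total cost = $575.
The route R2→D1 is not used.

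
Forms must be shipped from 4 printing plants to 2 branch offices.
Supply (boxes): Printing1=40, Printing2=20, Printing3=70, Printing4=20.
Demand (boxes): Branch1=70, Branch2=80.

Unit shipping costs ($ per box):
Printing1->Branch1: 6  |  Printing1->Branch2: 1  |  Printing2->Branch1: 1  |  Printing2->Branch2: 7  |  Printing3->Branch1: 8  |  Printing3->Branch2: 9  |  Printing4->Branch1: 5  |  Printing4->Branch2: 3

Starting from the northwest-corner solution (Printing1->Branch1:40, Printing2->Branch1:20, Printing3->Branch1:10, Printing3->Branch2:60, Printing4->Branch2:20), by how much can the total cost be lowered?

240

Current plan cost = 40·6 + 20·1 + 10·8 + 60·9 + 20·3 = $940.
Optimal plan:
  Printing1–Branch2: 40 × $1 = $40
  Printing2–Branch1: 20 × $1 = $20
  Printing3–Branch1: 50 × $8 = $400
  Printing3–Branch2: 20 × $9 = $180
  Printing4–Branch2: 20 × $3 = $60
Optimal cost = $700.
Saving = 940 − 700 = $240.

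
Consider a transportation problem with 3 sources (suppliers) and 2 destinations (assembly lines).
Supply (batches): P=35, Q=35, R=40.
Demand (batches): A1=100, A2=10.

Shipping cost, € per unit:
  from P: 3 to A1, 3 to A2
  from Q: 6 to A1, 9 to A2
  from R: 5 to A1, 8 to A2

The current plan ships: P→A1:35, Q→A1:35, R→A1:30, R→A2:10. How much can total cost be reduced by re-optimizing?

Current plan cost = 35·3 + 35·6 + 30·5 + 10·8 = €545.
Optimal plan:
  P to A1: 25 batches
  P to A2: 10 batches
  Q to A1: 35 batches
  R to A1: 40 batches
Optimal cost = €515.
Saving = 545 − 515 = €30.

30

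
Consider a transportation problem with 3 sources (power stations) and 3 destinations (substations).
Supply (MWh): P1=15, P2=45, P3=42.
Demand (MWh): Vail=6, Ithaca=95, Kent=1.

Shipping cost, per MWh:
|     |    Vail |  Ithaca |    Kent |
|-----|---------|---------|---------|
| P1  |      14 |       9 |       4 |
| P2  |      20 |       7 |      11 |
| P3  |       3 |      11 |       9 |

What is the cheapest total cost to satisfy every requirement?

859

A cheapest plan:
  P1 to Ithaca: 14 × 9 = 126
  P1 to Kent: 1 × 4 = 4
  P2 to Ithaca: 45 × 7 = 315
  P3 to Vail: 6 × 3 = 18
  P3 to Ithaca: 36 × 11 = 396
Total = 126 + 4 + 315 + 18 + 396 = 859.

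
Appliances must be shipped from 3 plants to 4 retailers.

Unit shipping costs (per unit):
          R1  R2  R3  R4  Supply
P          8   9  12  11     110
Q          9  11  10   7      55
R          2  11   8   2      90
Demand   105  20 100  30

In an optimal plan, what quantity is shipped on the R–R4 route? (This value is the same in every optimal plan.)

30

The minimum-cost plan:
  P to R1: 45 units
  P to R2: 20 units
  P to R3: 45 units
  Q to R3: 55 units
  R to R1: 60 units
  R to R4: 30 units
Total cost = 1810.
So R→R4 carries 30 units.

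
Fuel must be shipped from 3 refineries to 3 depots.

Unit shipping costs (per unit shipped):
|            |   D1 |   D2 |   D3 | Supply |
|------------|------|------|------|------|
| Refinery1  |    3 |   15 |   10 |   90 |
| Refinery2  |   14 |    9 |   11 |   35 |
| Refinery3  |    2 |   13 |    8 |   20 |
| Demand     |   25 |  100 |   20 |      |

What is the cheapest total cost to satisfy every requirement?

1525

A cheapest plan:
  Refinery1–D1: 25 × 3 = 75
  Refinery1–D2: 45 × 15 = 675
  Refinery1–D3: 20 × 10 = 200
  Refinery2–D2: 35 × 9 = 315
  Refinery3–D2: 20 × 13 = 260
Total = 75 + 675 + 200 + 315 + 260 = 1525.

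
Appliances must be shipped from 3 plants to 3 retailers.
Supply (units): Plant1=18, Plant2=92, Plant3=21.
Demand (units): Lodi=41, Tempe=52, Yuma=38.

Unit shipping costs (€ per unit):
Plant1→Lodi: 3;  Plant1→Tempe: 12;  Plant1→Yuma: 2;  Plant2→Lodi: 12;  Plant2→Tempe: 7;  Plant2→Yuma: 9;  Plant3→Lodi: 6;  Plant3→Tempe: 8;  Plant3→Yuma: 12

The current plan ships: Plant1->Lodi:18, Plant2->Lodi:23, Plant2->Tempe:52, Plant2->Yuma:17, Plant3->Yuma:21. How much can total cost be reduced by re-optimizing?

Current plan cost = 18·3 + 23·12 + 52·7 + 17·9 + 21·12 = €1099.
Optimal plan:
  Plant1 to Lodi: 18 × €3 = €54
  Plant2 to Lodi: 2 × €12 = €24
  Plant2 to Tempe: 52 × €7 = €364
  Plant2 to Yuma: 38 × €9 = €342
  Plant3 to Lodi: 21 × €6 = €126
Optimal cost = €910.
Saving = 1099 − 910 = €189.

189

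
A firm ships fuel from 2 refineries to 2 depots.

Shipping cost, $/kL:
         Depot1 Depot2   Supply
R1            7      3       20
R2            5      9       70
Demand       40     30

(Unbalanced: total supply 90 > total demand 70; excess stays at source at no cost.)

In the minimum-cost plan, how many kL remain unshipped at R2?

Minimum-cost shipments:
  R1→Depot2: 20 × $3 = $60
  R2→Depot1: 40 × $5 = $200
  R2→Depot2: 10 × $9 = $90
Total cost = $350.
R2 ships 50 of its 70, leaving 20.

20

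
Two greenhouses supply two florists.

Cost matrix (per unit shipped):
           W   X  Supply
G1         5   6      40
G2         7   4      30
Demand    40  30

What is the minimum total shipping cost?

320

Optimal allocation:
  G1→W: 40 × 5 = 200
  G2→X: 30 × 4 = 120
Total = 200 + 120 = 320.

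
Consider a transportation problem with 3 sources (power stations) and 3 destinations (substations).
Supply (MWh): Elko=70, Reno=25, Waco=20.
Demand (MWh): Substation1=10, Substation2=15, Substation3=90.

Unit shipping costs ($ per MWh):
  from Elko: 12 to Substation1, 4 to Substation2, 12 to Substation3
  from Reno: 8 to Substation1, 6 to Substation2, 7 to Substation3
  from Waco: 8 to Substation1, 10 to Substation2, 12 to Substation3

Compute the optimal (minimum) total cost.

An optimal shipping plan:
  Elko->Substation2: 15 × $4 = $60
  Elko->Substation3: 55 × $12 = $660
  Reno->Substation3: 25 × $7 = $175
  Waco->Substation1: 10 × $8 = $80
  Waco->Substation3: 10 × $12 = $120
Total = 60 + 660 + 175 + 80 + 120 = $1095.

1095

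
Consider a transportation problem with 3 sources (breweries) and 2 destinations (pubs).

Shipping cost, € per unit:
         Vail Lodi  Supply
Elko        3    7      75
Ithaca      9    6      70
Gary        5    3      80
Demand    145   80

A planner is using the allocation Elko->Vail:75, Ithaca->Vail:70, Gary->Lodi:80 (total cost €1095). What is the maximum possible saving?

70

Current plan cost = 75·3 + 70·9 + 80·3 = €1095.
Optimal plan:
  Elko–Vail: 75 × €3 = €225
  Ithaca–Lodi: 70 × €6 = €420
  Gary–Vail: 70 × €5 = €350
  Gary–Lodi: 10 × €3 = €30
Optimal cost = €1025.
Saving = 1095 − 1025 = €70.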